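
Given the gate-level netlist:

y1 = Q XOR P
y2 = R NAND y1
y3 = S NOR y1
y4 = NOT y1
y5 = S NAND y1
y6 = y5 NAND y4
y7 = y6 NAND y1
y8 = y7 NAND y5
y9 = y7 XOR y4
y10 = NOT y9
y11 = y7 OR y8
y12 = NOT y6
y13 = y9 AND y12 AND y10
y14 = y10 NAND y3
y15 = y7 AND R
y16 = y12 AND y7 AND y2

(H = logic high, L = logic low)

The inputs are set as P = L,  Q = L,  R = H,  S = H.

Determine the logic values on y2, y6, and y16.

y2 = H  y6 = L  y16 = H

y1 = Q XOR P = L XOR L = L
y2 = R NAND y1 = H NAND L = H
y4 = NOT y1 = NOT L = H
y5 = S NAND y1 = H NAND L = H
y6 = y5 NAND y4 = H NAND H = L
y7 = y6 NAND y1 = L NAND L = H
y12 = NOT y6 = NOT L = H
y16 = y12 AND y7 AND y2 = H AND H AND H = H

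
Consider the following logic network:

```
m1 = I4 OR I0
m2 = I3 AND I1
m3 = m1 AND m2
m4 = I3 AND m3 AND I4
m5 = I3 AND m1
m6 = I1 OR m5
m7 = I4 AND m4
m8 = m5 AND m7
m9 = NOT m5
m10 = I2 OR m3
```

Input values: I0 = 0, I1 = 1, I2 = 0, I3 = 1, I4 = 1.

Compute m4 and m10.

m4 = 1, m10 = 1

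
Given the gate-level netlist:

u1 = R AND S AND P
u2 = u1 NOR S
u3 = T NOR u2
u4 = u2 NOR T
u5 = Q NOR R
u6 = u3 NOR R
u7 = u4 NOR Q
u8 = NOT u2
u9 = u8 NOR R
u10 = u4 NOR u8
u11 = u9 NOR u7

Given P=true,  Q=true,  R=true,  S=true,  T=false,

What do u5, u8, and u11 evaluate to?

u5 = false, u8 = true, u11 = true

u1 = R AND S AND P = true AND true AND true = true
u2 = u1 NOR S = true NOR true = false
u4 = u2 NOR T = false NOR false = true
u5 = Q NOR R = true NOR true = false
u7 = u4 NOR Q = true NOR true = false
u8 = NOT u2 = NOT false = true
u9 = u8 NOR R = true NOR true = false
u11 = u9 NOR u7 = false NOR false = true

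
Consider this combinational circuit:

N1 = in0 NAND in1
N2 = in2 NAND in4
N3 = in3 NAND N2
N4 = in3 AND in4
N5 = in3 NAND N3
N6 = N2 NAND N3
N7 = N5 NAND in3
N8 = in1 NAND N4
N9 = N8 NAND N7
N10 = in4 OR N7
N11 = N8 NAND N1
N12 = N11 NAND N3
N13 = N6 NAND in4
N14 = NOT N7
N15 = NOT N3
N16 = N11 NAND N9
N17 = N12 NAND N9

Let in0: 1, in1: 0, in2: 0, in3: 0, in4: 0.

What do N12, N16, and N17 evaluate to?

N12 = 1, N16 = 1, N17 = 1

N1 = in0 NAND in1 = 1 NAND 0 = 1
N2 = in2 NAND in4 = 0 NAND 0 = 1
N3 = in3 NAND N2 = 0 NAND 1 = 1
N4 = in3 AND in4 = 0 AND 0 = 0
N5 = in3 NAND N3 = 0 NAND 1 = 1
N7 = N5 NAND in3 = 1 NAND 0 = 1
N8 = in1 NAND N4 = 0 NAND 0 = 1
N9 = N8 NAND N7 = 1 NAND 1 = 0
N11 = N8 NAND N1 = 1 NAND 1 = 0
N12 = N11 NAND N3 = 0 NAND 1 = 1
N16 = N11 NAND N9 = 0 NAND 0 = 1
N17 = N12 NAND N9 = 1 NAND 0 = 1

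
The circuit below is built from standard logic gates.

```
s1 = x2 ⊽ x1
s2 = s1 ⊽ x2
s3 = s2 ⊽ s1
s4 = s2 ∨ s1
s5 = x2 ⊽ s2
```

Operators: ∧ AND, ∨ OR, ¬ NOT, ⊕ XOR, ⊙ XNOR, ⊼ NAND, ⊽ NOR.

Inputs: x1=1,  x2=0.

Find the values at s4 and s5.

s4 = 1; s5 = 0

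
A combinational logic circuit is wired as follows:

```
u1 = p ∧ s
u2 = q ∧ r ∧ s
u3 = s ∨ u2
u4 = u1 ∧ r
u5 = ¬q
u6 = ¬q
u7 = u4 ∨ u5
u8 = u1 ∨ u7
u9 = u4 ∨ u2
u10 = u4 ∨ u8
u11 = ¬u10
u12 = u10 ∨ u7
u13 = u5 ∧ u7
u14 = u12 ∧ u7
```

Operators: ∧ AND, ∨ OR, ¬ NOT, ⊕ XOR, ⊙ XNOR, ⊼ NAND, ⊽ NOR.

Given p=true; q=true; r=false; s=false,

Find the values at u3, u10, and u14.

u1 = p AND s = true AND false = false
u2 = q AND r AND s = true AND false AND false = false
u3 = s OR u2 = false OR false = false
u4 = u1 AND r = false AND false = false
u5 = NOT q = NOT true = false
u7 = u4 OR u5 = false OR false = false
u8 = u1 OR u7 = false OR false = false
u10 = u4 OR u8 = false OR false = false
u12 = u10 OR u7 = false OR false = false
u14 = u12 AND u7 = false AND false = false

u3 = false  u10 = false  u14 = false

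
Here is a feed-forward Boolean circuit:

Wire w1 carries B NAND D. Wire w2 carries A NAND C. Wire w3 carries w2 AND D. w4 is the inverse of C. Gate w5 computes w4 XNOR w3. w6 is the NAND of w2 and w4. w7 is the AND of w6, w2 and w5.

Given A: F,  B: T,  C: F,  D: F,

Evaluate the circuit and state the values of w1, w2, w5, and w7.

w1 = T, w2 = T, w5 = F, w7 = F

w1 = B NAND D = T NAND F = T
w2 = A NAND C = F NAND F = T
w3 = w2 AND D = T AND F = F
w4 = NOT C = NOT F = T
w5 = w4 XNOR w3 = T XNOR F = F
w6 = w2 NAND w4 = T NAND T = F
w7 = w6 AND w2 AND w5 = F AND T AND F = F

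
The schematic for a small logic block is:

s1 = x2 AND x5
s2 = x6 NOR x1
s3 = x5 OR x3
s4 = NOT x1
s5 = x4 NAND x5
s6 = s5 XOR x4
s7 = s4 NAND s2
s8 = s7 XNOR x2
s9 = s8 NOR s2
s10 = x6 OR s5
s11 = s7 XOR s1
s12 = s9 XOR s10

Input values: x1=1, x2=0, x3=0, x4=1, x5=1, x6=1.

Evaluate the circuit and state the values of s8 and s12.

s8 = 0; s12 = 0

s2 = x6 NOR x1 = 1 NOR 1 = 0
s4 = NOT x1 = NOT 1 = 0
s5 = x4 NAND x5 = 1 NAND 1 = 0
s7 = s4 NAND s2 = 0 NAND 0 = 1
s8 = s7 XNOR x2 = 1 XNOR 0 = 0
s9 = s8 NOR s2 = 0 NOR 0 = 1
s10 = x6 OR s5 = 1 OR 0 = 1
s12 = s9 XOR s10 = 1 XOR 1 = 0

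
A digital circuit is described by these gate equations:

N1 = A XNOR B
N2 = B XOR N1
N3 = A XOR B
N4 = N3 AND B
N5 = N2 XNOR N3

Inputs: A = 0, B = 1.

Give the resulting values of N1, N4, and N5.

N1 = 0  N4 = 1  N5 = 1

N1 = A XNOR B = 0 XNOR 1 = 0
N2 = B XOR N1 = 1 XOR 0 = 1
N3 = A XOR B = 0 XOR 1 = 1
N4 = N3 AND B = 1 AND 1 = 1
N5 = N2 XNOR N3 = 1 XNOR 1 = 1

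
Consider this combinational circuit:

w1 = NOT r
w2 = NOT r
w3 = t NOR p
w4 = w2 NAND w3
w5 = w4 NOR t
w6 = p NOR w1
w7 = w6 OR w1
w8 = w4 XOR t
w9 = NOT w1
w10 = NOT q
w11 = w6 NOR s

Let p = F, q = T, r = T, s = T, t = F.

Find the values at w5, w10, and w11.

w5 = F, w10 = F, w11 = F

w1 = NOT r = NOT T = F
w2 = NOT r = NOT T = F
w3 = t NOR p = F NOR F = T
w4 = w2 NAND w3 = F NAND T = T
w5 = w4 NOR t = T NOR F = F
w6 = p NOR w1 = F NOR F = T
w10 = NOT q = NOT T = F
w11 = w6 NOR s = T NOR T = F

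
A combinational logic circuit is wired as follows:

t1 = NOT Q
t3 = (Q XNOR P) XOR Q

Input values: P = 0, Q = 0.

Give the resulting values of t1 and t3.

t1 = 1, t3 = 1

t1 = NOT 0 = 1
t3 = (0 XNOR 0) XOR 0 = 1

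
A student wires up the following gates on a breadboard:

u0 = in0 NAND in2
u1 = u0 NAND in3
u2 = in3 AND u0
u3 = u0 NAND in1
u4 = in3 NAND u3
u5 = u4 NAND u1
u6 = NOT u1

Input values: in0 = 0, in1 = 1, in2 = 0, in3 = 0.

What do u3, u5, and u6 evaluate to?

u3 = 0; u5 = 0; u6 = 0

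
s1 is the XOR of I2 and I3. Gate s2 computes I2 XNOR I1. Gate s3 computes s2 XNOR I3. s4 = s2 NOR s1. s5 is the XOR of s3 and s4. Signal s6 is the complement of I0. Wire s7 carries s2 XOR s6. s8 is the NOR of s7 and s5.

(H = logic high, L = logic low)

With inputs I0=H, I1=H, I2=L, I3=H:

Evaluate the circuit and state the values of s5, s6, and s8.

s5 = L, s6 = L, s8 = H

s1 = I2 XOR I3 = L XOR H = H
s2 = I2 XNOR I1 = L XNOR H = L
s3 = s2 XNOR I3 = L XNOR H = L
s4 = s2 NOR s1 = L NOR H = L
s5 = s3 XOR s4 = L XOR L = L
s6 = NOT I0 = NOT H = L
s7 = s2 XOR s6 = L XOR L = L
s8 = s7 NOR s5 = L NOR L = H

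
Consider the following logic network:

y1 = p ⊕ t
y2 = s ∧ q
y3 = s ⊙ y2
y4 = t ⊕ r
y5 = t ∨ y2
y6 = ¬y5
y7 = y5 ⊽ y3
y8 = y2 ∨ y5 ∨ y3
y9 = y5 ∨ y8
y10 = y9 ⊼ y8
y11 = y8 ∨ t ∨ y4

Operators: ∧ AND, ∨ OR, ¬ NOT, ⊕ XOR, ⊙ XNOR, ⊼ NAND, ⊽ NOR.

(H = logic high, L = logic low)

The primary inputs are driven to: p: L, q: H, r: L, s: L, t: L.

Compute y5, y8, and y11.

y2 = s AND q = L AND H = L
y3 = s XNOR y2 = L XNOR L = H
y4 = t XOR r = L XOR L = L
y5 = t OR y2 = L OR L = L
y8 = y2 OR y5 OR y3 = L OR L OR H = H
y11 = y8 OR t OR y4 = H OR L OR L = H

y5 = L, y8 = H, y11 = H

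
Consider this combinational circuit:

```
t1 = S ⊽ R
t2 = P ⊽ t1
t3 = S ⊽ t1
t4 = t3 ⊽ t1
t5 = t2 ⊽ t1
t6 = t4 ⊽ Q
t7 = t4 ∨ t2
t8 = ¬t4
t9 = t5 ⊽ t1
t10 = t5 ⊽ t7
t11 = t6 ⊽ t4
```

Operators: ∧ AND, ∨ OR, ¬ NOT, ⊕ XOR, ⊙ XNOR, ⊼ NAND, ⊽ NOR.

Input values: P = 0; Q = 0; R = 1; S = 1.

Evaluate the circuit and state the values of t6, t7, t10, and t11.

t1 = S NOR R = 1 NOR 1 = 0
t2 = P NOR t1 = 0 NOR 0 = 1
t3 = S NOR t1 = 1 NOR 0 = 0
t4 = t3 NOR t1 = 0 NOR 0 = 1
t5 = t2 NOR t1 = 1 NOR 0 = 0
t6 = t4 NOR Q = 1 NOR 0 = 0
t7 = t4 OR t2 = 1 OR 1 = 1
t10 = t5 NOR t7 = 0 NOR 1 = 0
t11 = t6 NOR t4 = 0 NOR 1 = 0

t6 = 0, t7 = 1, t10 = 0, t11 = 0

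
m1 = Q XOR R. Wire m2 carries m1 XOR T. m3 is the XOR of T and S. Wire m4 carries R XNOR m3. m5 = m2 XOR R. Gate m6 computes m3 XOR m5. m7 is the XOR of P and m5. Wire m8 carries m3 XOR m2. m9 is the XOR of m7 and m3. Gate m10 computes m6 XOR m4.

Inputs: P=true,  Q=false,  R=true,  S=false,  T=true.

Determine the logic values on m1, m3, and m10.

m1 = true; m3 = true; m10 = true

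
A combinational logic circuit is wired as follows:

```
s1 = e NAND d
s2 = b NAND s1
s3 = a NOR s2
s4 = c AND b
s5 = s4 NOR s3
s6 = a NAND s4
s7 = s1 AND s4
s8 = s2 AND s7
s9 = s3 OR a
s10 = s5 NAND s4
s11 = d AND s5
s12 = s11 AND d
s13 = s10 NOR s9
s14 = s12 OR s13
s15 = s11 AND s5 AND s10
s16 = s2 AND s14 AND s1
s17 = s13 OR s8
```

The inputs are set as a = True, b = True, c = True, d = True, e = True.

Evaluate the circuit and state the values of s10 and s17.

s10 = True; s17 = False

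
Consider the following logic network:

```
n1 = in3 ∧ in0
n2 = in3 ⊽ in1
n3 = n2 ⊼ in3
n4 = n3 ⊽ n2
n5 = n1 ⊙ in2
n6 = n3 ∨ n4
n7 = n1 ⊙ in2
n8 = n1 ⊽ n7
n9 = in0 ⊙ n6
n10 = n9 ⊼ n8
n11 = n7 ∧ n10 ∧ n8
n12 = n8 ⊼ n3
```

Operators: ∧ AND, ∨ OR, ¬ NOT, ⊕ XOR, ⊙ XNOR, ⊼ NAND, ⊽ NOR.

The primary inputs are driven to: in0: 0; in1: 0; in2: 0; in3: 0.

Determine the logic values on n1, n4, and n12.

n1 = in3 AND in0 = 0 AND 0 = 0
n2 = in3 NOR in1 = 0 NOR 0 = 1
n3 = n2 NAND in3 = 1 NAND 0 = 1
n4 = n3 NOR n2 = 1 NOR 1 = 0
n7 = n1 XNOR in2 = 0 XNOR 0 = 1
n8 = n1 NOR n7 = 0 NOR 1 = 0
n12 = n8 NAND n3 = 0 NAND 1 = 1

n1 = 0, n4 = 0, n12 = 1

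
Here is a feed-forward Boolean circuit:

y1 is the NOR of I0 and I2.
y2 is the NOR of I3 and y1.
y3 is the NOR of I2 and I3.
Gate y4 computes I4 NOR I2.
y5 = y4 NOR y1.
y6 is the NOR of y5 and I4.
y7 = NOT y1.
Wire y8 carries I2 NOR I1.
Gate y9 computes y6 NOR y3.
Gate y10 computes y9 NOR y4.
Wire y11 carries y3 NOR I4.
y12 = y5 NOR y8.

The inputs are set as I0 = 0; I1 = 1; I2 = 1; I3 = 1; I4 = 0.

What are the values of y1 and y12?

y1 = 0, y12 = 0

y1 = I0 NOR I2 = 0 NOR 1 = 0
y4 = I4 NOR I2 = 0 NOR 1 = 0
y5 = y4 NOR y1 = 0 NOR 0 = 1
y8 = I2 NOR I1 = 1 NOR 1 = 0
y12 = y5 NOR y8 = 1 NOR 0 = 0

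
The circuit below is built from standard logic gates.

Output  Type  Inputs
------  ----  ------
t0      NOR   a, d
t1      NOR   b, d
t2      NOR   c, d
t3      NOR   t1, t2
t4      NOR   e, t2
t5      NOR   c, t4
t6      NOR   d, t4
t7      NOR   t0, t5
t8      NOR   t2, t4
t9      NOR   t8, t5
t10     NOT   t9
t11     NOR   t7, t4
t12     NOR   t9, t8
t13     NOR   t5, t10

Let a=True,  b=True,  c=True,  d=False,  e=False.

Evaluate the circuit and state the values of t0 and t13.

t0 = False; t13 = True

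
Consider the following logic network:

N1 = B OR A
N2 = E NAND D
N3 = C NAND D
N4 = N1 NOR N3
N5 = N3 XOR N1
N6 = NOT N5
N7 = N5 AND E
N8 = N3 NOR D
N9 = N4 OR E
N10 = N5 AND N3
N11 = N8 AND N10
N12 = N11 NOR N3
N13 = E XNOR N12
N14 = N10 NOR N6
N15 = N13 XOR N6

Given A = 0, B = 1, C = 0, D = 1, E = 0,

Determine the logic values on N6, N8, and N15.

N6 = 1; N8 = 0; N15 = 0

N1 = B OR A = 1 OR 0 = 1
N3 = C NAND D = 0 NAND 1 = 1
N5 = N3 XOR N1 = 1 XOR 1 = 0
N6 = NOT N5 = NOT 0 = 1
N8 = N3 NOR D = 1 NOR 1 = 0
N10 = N5 AND N3 = 0 AND 1 = 0
N11 = N8 AND N10 = 0 AND 0 = 0
N12 = N11 NOR N3 = 0 NOR 1 = 0
N13 = E XNOR N12 = 0 XNOR 0 = 1
N15 = N13 XOR N6 = 1 XOR 1 = 0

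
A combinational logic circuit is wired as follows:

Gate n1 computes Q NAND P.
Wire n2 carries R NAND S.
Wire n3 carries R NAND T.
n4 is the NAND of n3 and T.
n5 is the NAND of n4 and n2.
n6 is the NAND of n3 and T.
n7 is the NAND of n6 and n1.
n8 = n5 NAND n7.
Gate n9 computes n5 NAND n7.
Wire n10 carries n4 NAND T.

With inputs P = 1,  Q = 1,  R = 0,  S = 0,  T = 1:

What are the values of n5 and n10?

n5 = 1  n10 = 1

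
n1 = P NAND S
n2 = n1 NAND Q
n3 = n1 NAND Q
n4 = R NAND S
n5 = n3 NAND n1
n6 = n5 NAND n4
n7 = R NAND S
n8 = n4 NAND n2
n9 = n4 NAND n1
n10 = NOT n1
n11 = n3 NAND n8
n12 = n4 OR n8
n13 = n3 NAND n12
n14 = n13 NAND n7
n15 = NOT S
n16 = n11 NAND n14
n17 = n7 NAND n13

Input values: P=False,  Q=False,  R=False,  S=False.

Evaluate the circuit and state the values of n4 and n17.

n1 = P NAND S = False NAND False = True
n2 = n1 NAND Q = True NAND False = True
n3 = n1 NAND Q = True NAND False = True
n4 = R NAND S = False NAND False = True
n7 = R NAND S = False NAND False = True
n8 = n4 NAND n2 = True NAND True = False
n12 = n4 OR n8 = True OR False = True
n13 = n3 NAND n12 = True NAND True = False
n17 = n7 NAND n13 = True NAND False = True

n4 = True; n17 = True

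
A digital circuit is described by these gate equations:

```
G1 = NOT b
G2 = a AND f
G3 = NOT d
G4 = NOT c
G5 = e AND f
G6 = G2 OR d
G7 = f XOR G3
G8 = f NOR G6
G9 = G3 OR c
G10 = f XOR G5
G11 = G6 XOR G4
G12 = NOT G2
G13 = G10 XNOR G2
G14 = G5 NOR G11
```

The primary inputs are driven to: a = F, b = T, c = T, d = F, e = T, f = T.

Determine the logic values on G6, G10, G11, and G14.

G6 = F; G10 = F; G11 = F; G14 = F

G2 = a AND f = F AND T = F
G4 = NOT c = NOT T = F
G5 = e AND f = T AND T = T
G6 = G2 OR d = F OR F = F
G10 = f XOR G5 = T XOR T = F
G11 = G6 XOR G4 = F XOR F = F
G14 = G5 NOR G11 = T NOR F = F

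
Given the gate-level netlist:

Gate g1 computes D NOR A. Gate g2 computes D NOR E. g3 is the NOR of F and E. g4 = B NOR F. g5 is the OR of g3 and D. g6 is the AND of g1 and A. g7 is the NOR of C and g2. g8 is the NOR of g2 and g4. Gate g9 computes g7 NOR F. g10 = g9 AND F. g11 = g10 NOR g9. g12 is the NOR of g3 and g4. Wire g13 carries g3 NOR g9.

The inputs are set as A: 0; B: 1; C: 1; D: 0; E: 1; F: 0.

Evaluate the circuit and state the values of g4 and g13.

g4 = 0; g13 = 0

g2 = D NOR E = 0 NOR 1 = 0
g3 = F NOR E = 0 NOR 1 = 0
g4 = B NOR F = 1 NOR 0 = 0
g7 = C NOR g2 = 1 NOR 0 = 0
g9 = g7 NOR F = 0 NOR 0 = 1
g13 = g3 NOR g9 = 0 NOR 1 = 0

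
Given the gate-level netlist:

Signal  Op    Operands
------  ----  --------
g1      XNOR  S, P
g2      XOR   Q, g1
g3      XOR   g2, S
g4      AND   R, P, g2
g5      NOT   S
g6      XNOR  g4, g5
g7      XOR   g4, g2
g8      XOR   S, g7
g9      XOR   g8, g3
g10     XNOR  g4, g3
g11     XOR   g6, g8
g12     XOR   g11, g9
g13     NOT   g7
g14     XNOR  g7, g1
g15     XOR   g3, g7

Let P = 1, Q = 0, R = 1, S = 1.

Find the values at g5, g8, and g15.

g5 = 0; g8 = 1; g15 = 0

g1 = S XNOR P = 1 XNOR 1 = 1
g2 = Q XOR g1 = 0 XOR 1 = 1
g3 = g2 XOR S = 1 XOR 1 = 0
g4 = R AND P AND g2 = 1 AND 1 AND 1 = 1
g5 = NOT S = NOT 1 = 0
g7 = g4 XOR g2 = 1 XOR 1 = 0
g8 = S XOR g7 = 1 XOR 0 = 1
g15 = g3 XOR g7 = 0 XOR 0 = 0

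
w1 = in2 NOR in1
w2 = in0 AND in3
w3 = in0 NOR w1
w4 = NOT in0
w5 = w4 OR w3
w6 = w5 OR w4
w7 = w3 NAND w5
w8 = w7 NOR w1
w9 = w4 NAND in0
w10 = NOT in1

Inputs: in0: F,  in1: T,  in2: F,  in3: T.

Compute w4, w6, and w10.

w4 = T, w6 = T, w10 = F

w1 = in2 NOR in1 = F NOR T = F
w3 = in0 NOR w1 = F NOR F = T
w4 = NOT in0 = NOT F = T
w5 = w4 OR w3 = T OR T = T
w6 = w5 OR w4 = T OR T = T
w10 = NOT in1 = NOT T = F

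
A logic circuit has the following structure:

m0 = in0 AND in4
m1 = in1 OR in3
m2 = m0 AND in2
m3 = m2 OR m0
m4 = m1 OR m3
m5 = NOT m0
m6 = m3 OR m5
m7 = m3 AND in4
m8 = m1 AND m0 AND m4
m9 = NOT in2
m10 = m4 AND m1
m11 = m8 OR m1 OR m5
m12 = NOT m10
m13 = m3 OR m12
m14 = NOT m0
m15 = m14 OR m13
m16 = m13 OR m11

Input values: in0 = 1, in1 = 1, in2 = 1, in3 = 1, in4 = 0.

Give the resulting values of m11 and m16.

m11 = 1, m16 = 1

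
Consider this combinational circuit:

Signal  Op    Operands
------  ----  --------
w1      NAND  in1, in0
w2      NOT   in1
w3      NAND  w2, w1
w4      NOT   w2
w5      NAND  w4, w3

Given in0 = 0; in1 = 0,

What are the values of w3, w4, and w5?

w3 = 0, w4 = 0, w5 = 1

w1 = in1 NAND in0 = 0 NAND 0 = 1
w2 = NOT in1 = NOT 0 = 1
w3 = w2 NAND w1 = 1 NAND 1 = 0
w4 = NOT w2 = NOT 1 = 0
w5 = w4 NAND w3 = 0 NAND 0 = 1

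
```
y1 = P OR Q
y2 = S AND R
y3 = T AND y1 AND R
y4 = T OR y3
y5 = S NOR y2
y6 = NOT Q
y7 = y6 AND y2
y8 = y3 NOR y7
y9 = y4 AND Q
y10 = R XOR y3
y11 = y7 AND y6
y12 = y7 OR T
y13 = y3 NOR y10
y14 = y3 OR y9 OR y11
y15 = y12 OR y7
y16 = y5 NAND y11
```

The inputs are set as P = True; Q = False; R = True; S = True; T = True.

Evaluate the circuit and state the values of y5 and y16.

y2 = S AND R = True AND True = True
y5 = S NOR y2 = True NOR True = False
y6 = NOT Q = NOT False = True
y7 = y6 AND y2 = True AND True = True
y11 = y7 AND y6 = True AND True = True
y16 = y5 NAND y11 = False NAND True = True

y5 = False, y16 = True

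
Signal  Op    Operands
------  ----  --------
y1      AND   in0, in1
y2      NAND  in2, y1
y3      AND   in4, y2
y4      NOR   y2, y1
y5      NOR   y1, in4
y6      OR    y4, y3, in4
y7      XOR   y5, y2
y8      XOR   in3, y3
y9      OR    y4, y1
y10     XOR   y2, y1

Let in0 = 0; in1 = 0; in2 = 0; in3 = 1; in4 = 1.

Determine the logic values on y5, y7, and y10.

y1 = in0 AND in1 = 0 AND 0 = 0
y2 = in2 NAND y1 = 0 NAND 0 = 1
y5 = y1 NOR in4 = 0 NOR 1 = 0
y7 = y5 XOR y2 = 0 XOR 1 = 1
y10 = y2 XOR y1 = 1 XOR 0 = 1

y5 = 0; y7 = 1; y10 = 1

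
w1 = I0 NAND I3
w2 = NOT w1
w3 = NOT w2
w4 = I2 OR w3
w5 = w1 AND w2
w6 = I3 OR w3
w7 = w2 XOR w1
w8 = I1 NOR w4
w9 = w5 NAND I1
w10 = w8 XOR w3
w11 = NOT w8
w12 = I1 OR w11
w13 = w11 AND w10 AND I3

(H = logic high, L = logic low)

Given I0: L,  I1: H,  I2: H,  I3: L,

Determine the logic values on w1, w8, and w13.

w1 = I0 NAND I3 = L NAND L = H
w2 = NOT w1 = NOT H = L
w3 = NOT w2 = NOT L = H
w4 = I2 OR w3 = H OR H = H
w8 = I1 NOR w4 = H NOR H = L
w10 = w8 XOR w3 = L XOR H = H
w11 = NOT w8 = NOT L = H
w13 = w11 AND w10 AND I3 = H AND H AND L = L

w1 = H, w8 = L, w13 = L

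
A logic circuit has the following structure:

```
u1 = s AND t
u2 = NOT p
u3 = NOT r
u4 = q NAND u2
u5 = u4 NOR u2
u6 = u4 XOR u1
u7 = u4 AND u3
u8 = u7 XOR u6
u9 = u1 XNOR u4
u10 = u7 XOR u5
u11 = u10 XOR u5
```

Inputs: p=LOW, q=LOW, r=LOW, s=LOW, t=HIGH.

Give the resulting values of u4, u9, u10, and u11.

u4 = HIGH, u9 = LOW, u10 = HIGH, u11 = HIGH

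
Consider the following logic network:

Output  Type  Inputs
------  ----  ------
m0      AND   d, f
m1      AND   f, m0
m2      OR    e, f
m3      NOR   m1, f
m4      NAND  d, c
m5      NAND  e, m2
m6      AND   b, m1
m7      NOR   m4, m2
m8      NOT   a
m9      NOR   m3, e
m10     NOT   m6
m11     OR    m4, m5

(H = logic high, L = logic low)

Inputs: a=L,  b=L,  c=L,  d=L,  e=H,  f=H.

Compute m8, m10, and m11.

m8 = H, m10 = H, m11 = H

m0 = d AND f = L AND H = L
m1 = f AND m0 = H AND L = L
m2 = e OR f = H OR H = H
m4 = d NAND c = L NAND L = H
m5 = e NAND m2 = H NAND H = L
m6 = b AND m1 = L AND L = L
m8 = NOT a = NOT L = H
m10 = NOT m6 = NOT L = H
m11 = m4 OR m5 = H OR L = H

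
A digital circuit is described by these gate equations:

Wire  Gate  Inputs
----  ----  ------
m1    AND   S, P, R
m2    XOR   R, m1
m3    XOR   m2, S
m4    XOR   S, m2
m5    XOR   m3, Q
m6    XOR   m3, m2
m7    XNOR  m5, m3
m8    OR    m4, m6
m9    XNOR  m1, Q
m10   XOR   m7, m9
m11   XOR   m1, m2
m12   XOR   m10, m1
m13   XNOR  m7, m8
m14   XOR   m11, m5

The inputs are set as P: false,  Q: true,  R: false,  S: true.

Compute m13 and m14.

m1 = S AND P AND R = true AND false AND false = false
m2 = R XOR m1 = false XOR false = false
m3 = m2 XOR S = false XOR true = true
m4 = S XOR m2 = true XOR false = true
m5 = m3 XOR Q = true XOR true = false
m6 = m3 XOR m2 = true XOR false = true
m7 = m5 XNOR m3 = false XNOR true = false
m8 = m4 OR m6 = true OR true = true
m11 = m1 XOR m2 = false XOR false = false
m13 = m7 XNOR m8 = false XNOR true = false
m14 = m11 XOR m5 = false XOR false = false

m13 = false  m14 = false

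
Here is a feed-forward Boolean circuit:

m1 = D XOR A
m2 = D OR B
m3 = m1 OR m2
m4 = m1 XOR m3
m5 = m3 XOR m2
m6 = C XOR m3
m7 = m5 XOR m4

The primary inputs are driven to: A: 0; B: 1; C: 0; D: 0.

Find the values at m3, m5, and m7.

m3 = 1, m5 = 0, m7 = 1

m1 = D XOR A = 0 XOR 0 = 0
m2 = D OR B = 0 OR 1 = 1
m3 = m1 OR m2 = 0 OR 1 = 1
m4 = m1 XOR m3 = 0 XOR 1 = 1
m5 = m3 XOR m2 = 1 XOR 1 = 0
m7 = m5 XOR m4 = 0 XOR 1 = 1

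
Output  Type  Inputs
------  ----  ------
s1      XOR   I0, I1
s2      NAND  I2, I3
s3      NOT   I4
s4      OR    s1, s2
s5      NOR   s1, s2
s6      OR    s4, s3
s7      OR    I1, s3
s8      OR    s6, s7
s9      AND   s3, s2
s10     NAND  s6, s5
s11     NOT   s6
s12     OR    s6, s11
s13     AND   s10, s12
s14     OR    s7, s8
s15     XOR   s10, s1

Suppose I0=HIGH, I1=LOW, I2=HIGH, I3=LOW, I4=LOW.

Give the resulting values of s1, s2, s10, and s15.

s1 = HIGH, s2 = HIGH, s10 = HIGH, s15 = LOW

s1 = I0 XOR I1 = HIGH XOR LOW = HIGH
s2 = I2 NAND I3 = HIGH NAND LOW = HIGH
s3 = NOT I4 = NOT LOW = HIGH
s4 = s1 OR s2 = HIGH OR HIGH = HIGH
s5 = s1 NOR s2 = HIGH NOR HIGH = LOW
s6 = s4 OR s3 = HIGH OR HIGH = HIGH
s10 = s6 NAND s5 = HIGH NAND LOW = HIGH
s15 = s10 XOR s1 = HIGH XOR HIGH = LOW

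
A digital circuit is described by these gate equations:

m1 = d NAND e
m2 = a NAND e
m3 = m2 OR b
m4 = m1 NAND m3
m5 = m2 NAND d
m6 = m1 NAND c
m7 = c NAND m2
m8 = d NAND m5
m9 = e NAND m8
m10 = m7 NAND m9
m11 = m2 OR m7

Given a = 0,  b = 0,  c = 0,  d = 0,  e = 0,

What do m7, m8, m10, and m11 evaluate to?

m7 = 1; m8 = 1; m10 = 0; m11 = 1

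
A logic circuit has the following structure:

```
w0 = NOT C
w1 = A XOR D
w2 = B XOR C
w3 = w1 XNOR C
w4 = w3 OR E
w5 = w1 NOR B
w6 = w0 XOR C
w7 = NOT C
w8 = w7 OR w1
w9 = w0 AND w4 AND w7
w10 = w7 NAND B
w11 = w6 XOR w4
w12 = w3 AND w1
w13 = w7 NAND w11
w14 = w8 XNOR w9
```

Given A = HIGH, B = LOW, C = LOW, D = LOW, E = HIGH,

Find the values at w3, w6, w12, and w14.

w3 = LOW; w6 = HIGH; w12 = LOW; w14 = HIGH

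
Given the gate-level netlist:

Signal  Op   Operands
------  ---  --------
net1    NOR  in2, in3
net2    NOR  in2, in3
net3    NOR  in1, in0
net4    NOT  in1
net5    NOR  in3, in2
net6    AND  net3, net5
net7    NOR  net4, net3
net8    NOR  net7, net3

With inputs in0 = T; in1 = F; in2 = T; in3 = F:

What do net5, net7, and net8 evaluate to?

net5 = F, net7 = F, net8 = T

net3 = in1 NOR in0 = F NOR T = F
net4 = NOT in1 = NOT F = T
net5 = in3 NOR in2 = F NOR T = F
net7 = net4 NOR net3 = T NOR F = F
net8 = net7 NOR net3 = F NOR F = T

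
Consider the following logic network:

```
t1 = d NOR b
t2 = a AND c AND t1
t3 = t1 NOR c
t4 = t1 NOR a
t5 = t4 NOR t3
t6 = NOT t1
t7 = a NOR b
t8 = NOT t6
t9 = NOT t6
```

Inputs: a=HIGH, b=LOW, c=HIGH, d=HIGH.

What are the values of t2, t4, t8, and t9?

t1 = d NOR b = HIGH NOR LOW = LOW
t2 = a AND c AND t1 = HIGH AND HIGH AND LOW = LOW
t4 = t1 NOR a = LOW NOR HIGH = LOW
t6 = NOT t1 = NOT LOW = HIGH
t8 = NOT t6 = NOT HIGH = LOW
t9 = NOT t6 = NOT HIGH = LOW

t2 = LOW; t4 = LOW; t8 = LOW; t9 = LOW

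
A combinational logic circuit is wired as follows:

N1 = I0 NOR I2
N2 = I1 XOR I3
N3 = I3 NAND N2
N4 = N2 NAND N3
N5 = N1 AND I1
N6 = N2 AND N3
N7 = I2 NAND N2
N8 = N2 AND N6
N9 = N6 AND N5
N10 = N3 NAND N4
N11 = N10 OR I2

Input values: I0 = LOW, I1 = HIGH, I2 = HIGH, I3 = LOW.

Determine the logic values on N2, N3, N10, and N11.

N2 = I1 XOR I3 = HIGH XOR LOW = HIGH
N3 = I3 NAND N2 = LOW NAND HIGH = HIGH
N4 = N2 NAND N3 = HIGH NAND HIGH = LOW
N10 = N3 NAND N4 = HIGH NAND LOW = HIGH
N11 = N10 OR I2 = HIGH OR HIGH = HIGH

N2 = HIGH, N3 = HIGH, N10 = HIGH, N11 = HIGH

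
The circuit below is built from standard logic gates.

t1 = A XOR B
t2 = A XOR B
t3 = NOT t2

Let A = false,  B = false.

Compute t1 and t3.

t1 = A XOR B = false XOR false = false
t2 = A XOR B = false XOR false = false
t3 = NOT t2 = NOT false = true

t1 = false  t3 = true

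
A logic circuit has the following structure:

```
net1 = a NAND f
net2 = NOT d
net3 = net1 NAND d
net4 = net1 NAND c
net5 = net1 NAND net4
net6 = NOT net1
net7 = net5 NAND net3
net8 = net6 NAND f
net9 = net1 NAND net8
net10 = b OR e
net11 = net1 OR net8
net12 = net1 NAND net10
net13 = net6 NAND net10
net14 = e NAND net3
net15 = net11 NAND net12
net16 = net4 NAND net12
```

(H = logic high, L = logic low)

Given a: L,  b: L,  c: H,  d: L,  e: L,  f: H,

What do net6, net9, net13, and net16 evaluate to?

net6 = L  net9 = L  net13 = H  net16 = H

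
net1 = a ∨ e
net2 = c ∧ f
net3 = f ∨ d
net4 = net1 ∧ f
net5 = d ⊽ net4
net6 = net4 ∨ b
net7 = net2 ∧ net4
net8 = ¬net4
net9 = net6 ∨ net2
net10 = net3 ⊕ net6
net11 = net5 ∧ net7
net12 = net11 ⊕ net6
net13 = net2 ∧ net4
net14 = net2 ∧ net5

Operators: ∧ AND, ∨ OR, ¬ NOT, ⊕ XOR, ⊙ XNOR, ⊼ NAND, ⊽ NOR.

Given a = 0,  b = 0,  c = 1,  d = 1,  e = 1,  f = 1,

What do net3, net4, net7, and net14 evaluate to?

net1 = a OR e = 0 OR 1 = 1
net2 = c AND f = 1 AND 1 = 1
net3 = f OR d = 1 OR 1 = 1
net4 = net1 AND f = 1 AND 1 = 1
net5 = d NOR net4 = 1 NOR 1 = 0
net7 = net2 AND net4 = 1 AND 1 = 1
net14 = net2 AND net5 = 1 AND 0 = 0

net3 = 1; net4 = 1; net7 = 1; net14 = 0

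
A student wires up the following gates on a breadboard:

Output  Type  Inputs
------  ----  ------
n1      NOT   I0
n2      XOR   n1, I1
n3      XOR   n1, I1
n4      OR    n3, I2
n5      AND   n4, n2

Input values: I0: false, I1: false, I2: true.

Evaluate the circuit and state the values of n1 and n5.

n1 = NOT I0 = NOT false = true
n2 = n1 XOR I1 = true XOR false = true
n3 = n1 XOR I1 = true XOR false = true
n4 = n3 OR I2 = true OR true = true
n5 = n4 AND n2 = true AND true = true

n1 = true, n5 = true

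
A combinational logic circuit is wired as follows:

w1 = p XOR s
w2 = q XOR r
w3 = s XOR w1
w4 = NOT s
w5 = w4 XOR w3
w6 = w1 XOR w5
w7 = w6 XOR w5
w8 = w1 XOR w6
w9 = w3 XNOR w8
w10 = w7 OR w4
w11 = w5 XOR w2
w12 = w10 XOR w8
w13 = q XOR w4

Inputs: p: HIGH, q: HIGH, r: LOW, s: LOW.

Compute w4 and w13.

w4 = NOT s = NOT LOW = HIGH
w13 = q XOR w4 = HIGH XOR HIGH = LOW

w4 = HIGH, w13 = LOW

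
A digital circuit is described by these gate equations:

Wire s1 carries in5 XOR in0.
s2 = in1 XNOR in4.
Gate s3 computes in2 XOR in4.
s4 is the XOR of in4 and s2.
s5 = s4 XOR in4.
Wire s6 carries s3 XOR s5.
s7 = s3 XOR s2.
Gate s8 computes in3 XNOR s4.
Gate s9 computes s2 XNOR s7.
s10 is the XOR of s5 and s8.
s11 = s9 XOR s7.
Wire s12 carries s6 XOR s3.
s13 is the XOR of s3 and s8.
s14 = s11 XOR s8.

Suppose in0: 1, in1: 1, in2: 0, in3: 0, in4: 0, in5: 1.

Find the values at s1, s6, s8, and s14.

s1 = 0, s6 = 0, s8 = 1, s14 = 0

s1 = in5 XOR in0 = 1 XOR 1 = 0
s2 = in1 XNOR in4 = 1 XNOR 0 = 0
s3 = in2 XOR in4 = 0 XOR 0 = 0
s4 = in4 XOR s2 = 0 XOR 0 = 0
s5 = s4 XOR in4 = 0 XOR 0 = 0
s6 = s3 XOR s5 = 0 XOR 0 = 0
s7 = s3 XOR s2 = 0 XOR 0 = 0
s8 = in3 XNOR s4 = 0 XNOR 0 = 1
s9 = s2 XNOR s7 = 0 XNOR 0 = 1
s11 = s9 XOR s7 = 1 XOR 0 = 1
s14 = s11 XOR s8 = 1 XOR 1 = 0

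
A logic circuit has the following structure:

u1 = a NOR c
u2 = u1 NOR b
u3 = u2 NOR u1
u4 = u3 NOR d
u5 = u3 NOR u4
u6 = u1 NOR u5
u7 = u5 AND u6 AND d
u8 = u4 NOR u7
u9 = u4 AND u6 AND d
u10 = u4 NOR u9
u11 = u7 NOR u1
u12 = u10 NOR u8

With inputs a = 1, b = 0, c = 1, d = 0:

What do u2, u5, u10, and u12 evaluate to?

u2 = 1, u5 = 0, u10 = 0, u12 = 1

u1 = a NOR c = 1 NOR 1 = 0
u2 = u1 NOR b = 0 NOR 0 = 1
u3 = u2 NOR u1 = 1 NOR 0 = 0
u4 = u3 NOR d = 0 NOR 0 = 1
u5 = u3 NOR u4 = 0 NOR 1 = 0
u6 = u1 NOR u5 = 0 NOR 0 = 1
u7 = u5 AND u6 AND d = 0 AND 1 AND 0 = 0
u8 = u4 NOR u7 = 1 NOR 0 = 0
u9 = u4 AND u6 AND d = 1 AND 1 AND 0 = 0
u10 = u4 NOR u9 = 1 NOR 0 = 0
u12 = u10 NOR u8 = 0 NOR 0 = 1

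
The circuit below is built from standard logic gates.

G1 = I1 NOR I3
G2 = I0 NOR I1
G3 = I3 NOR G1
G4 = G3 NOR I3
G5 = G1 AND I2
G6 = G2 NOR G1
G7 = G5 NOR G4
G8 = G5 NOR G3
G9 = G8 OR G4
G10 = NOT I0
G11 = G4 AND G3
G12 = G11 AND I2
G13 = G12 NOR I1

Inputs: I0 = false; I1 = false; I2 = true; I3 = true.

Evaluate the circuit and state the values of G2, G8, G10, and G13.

G2 = true, G8 = true, G10 = true, G13 = true

G1 = I1 NOR I3 = false NOR true = false
G2 = I0 NOR I1 = false NOR false = true
G3 = I3 NOR G1 = true NOR false = false
G4 = G3 NOR I3 = false NOR true = false
G5 = G1 AND I2 = false AND true = false
G8 = G5 NOR G3 = false NOR false = true
G10 = NOT I0 = NOT false = true
G11 = G4 AND G3 = false AND false = false
G12 = G11 AND I2 = false AND true = false
G13 = G12 NOR I1 = false NOR false = true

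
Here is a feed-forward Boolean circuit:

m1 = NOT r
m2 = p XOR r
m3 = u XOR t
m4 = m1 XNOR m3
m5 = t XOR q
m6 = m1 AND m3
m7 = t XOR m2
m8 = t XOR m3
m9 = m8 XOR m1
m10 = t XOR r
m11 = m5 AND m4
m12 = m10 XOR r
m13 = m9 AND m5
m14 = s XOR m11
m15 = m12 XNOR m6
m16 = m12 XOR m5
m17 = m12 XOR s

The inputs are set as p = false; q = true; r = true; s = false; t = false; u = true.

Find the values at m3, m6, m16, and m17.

m3 = true; m6 = false; m16 = true; m17 = false

m1 = NOT r = NOT true = false
m3 = u XOR t = true XOR false = true
m5 = t XOR q = false XOR true = true
m6 = m1 AND m3 = false AND true = false
m10 = t XOR r = false XOR true = true
m12 = m10 XOR r = true XOR true = false
m16 = m12 XOR m5 = false XOR true = true
m17 = m12 XOR s = false XOR false = false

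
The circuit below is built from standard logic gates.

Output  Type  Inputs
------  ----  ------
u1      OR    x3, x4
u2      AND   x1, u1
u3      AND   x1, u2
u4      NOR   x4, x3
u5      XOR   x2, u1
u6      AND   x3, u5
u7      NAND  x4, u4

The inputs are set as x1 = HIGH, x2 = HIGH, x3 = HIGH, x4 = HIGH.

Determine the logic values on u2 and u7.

u1 = x3 OR x4 = HIGH OR HIGH = HIGH
u2 = x1 AND u1 = HIGH AND HIGH = HIGH
u4 = x4 NOR x3 = HIGH NOR HIGH = LOW
u7 = x4 NAND u4 = HIGH NAND LOW = HIGH

u2 = HIGH, u7 = HIGH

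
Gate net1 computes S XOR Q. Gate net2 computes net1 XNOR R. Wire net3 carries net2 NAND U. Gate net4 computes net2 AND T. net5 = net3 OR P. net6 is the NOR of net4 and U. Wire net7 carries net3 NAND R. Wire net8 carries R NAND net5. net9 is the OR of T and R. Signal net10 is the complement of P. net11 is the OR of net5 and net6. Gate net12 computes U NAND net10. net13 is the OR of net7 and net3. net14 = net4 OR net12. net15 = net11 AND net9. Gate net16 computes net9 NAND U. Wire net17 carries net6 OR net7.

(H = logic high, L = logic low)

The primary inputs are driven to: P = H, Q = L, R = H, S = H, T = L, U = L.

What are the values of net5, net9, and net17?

net5 = H, net9 = H, net17 = H

net1 = S XOR Q = H XOR L = H
net2 = net1 XNOR R = H XNOR H = H
net3 = net2 NAND U = H NAND L = H
net4 = net2 AND T = H AND L = L
net5 = net3 OR P = H OR H = H
net6 = net4 NOR U = L NOR L = H
net7 = net3 NAND R = H NAND H = L
net9 = T OR R = L OR H = H
net17 = net6 OR net7 = H OR L = H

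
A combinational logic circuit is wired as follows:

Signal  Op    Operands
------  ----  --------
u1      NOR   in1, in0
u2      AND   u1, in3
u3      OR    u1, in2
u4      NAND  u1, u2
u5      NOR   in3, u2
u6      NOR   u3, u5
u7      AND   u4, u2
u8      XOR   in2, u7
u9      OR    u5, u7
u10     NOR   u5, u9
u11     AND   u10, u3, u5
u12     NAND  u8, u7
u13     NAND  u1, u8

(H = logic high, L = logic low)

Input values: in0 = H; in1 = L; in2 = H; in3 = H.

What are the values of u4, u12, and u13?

u4 = H, u12 = H, u13 = H

u1 = in1 NOR in0 = L NOR H = L
u2 = u1 AND in3 = L AND H = L
u4 = u1 NAND u2 = L NAND L = H
u7 = u4 AND u2 = H AND L = L
u8 = in2 XOR u7 = H XOR L = H
u12 = u8 NAND u7 = H NAND L = H
u13 = u1 NAND u8 = L NAND H = H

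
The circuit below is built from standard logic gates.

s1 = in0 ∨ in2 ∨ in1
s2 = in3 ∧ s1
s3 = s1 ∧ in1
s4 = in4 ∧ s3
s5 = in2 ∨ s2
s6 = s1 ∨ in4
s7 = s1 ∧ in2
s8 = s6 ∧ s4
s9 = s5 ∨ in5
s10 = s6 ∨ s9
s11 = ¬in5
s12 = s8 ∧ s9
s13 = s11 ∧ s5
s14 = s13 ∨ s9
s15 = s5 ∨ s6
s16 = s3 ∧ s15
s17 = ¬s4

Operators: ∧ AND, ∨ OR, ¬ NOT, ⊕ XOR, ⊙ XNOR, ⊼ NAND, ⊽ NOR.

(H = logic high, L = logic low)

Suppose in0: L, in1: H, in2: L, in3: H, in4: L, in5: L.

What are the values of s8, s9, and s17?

s1 = in0 OR in2 OR in1 = L OR L OR H = H
s2 = in3 AND s1 = H AND H = H
s3 = s1 AND in1 = H AND H = H
s4 = in4 AND s3 = L AND H = L
s5 = in2 OR s2 = L OR H = H
s6 = s1 OR in4 = H OR L = H
s8 = s6 AND s4 = H AND L = L
s9 = s5 OR in5 = H OR L = H
s17 = NOT s4 = NOT L = H

s8 = L  s9 = H  s17 = H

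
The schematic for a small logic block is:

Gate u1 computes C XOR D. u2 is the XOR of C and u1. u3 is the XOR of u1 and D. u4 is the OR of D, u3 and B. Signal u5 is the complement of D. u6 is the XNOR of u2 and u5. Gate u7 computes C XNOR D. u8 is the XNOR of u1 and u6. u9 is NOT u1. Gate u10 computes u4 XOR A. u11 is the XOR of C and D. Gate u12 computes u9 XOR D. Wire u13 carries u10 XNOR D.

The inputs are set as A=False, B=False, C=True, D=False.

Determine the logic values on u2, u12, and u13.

u1 = C XOR D = True XOR False = True
u2 = C XOR u1 = True XOR True = False
u3 = u1 XOR D = True XOR False = True
u4 = D OR u3 OR B = False OR True OR False = True
u9 = NOT u1 = NOT True = False
u10 = u4 XOR A = True XOR False = True
u12 = u9 XOR D = False XOR False = False
u13 = u10 XNOR D = True XNOR False = False

u2 = False  u12 = False  u13 = False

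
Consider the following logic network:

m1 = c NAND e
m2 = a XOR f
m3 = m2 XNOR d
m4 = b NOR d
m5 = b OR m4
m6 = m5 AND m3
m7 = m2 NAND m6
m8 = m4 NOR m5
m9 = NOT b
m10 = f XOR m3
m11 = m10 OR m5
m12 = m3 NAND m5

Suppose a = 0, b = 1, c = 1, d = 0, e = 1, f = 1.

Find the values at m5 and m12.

m2 = a XOR f = 0 XOR 1 = 1
m3 = m2 XNOR d = 1 XNOR 0 = 0
m4 = b NOR d = 1 NOR 0 = 0
m5 = b OR m4 = 1 OR 0 = 1
m12 = m3 NAND m5 = 0 NAND 1 = 1

m5 = 1  m12 = 1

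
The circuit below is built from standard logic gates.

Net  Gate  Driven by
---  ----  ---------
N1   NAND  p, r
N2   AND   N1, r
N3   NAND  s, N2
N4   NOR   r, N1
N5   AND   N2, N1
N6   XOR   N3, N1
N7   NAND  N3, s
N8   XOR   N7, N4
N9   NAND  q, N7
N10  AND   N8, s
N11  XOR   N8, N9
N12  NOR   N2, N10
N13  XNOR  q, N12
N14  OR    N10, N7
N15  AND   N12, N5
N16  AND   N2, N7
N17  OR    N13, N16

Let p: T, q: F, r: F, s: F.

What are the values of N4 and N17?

N4 = F, N17 = F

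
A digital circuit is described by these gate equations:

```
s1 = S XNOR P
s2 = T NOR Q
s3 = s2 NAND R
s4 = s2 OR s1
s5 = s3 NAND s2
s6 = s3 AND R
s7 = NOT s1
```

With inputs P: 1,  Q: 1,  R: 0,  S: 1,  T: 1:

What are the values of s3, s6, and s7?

s1 = S XNOR P = 1 XNOR 1 = 1
s2 = T NOR Q = 1 NOR 1 = 0
s3 = s2 NAND R = 0 NAND 0 = 1
s6 = s3 AND R = 1 AND 0 = 0
s7 = NOT s1 = NOT 1 = 0

s3 = 1, s6 = 0, s7 = 0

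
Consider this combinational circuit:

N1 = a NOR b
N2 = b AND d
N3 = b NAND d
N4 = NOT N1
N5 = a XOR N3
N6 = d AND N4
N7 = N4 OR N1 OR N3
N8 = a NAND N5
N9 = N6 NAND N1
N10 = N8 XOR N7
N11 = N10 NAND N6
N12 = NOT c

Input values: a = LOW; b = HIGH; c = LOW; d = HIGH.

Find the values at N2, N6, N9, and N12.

N2 = HIGH, N6 = HIGH, N9 = HIGH, N12 = HIGH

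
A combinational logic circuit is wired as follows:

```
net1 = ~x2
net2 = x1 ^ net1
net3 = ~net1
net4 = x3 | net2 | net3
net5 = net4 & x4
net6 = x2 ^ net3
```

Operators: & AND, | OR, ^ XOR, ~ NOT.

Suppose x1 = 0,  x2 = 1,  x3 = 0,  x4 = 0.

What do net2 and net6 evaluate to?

net1 = NOT x2 = NOT 1 = 0
net2 = x1 XOR net1 = 0 XOR 0 = 0
net3 = NOT net1 = NOT 0 = 1
net6 = x2 XOR net3 = 1 XOR 1 = 0

net2 = 0, net6 = 0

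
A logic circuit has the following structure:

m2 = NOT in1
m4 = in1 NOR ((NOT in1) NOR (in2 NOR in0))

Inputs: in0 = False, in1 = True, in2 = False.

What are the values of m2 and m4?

m2 = NOT True = False
m4 = True NOR ((NOT True) NOR (False NOR False)) = False

m2 = False  m4 = False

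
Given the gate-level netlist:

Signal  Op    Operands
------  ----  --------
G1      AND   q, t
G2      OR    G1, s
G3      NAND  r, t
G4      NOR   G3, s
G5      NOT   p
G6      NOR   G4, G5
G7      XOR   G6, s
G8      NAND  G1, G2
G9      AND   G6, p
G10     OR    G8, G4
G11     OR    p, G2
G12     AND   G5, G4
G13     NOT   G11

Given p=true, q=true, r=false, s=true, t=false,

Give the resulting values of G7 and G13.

G7 = false, G13 = false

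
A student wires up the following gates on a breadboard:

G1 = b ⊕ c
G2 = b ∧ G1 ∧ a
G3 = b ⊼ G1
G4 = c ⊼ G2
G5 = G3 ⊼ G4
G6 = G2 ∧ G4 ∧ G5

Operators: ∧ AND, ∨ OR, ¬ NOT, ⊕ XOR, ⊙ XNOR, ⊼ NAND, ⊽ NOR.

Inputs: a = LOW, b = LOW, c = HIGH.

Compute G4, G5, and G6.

G1 = b XOR c = LOW XOR HIGH = HIGH
G2 = b AND G1 AND a = LOW AND HIGH AND LOW = LOW
G3 = b NAND G1 = LOW NAND HIGH = HIGH
G4 = c NAND G2 = HIGH NAND LOW = HIGH
G5 = G3 NAND G4 = HIGH NAND HIGH = LOW
G6 = G2 AND G4 AND G5 = LOW AND HIGH AND LOW = LOW

G4 = HIGH  G5 = LOW  G6 = LOW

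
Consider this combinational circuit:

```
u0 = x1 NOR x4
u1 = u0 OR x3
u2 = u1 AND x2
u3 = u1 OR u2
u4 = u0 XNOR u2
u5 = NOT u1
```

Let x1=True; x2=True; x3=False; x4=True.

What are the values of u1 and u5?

u1 = False; u5 = True

u0 = x1 NOR x4 = True NOR True = False
u1 = u0 OR x3 = False OR False = False
u5 = NOT u1 = NOT False = True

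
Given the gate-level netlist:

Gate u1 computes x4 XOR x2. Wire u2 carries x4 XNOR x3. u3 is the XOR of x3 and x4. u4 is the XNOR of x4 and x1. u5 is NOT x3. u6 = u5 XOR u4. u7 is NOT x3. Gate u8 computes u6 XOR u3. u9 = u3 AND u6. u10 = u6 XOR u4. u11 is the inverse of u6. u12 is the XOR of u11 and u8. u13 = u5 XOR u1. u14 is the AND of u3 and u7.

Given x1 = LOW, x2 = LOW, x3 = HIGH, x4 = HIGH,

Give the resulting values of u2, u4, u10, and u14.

u2 = HIGH; u4 = LOW; u10 = LOW; u14 = LOW

u2 = x4 XNOR x3 = HIGH XNOR HIGH = HIGH
u3 = x3 XOR x4 = HIGH XOR HIGH = LOW
u4 = x4 XNOR x1 = HIGH XNOR LOW = LOW
u5 = NOT x3 = NOT HIGH = LOW
u6 = u5 XOR u4 = LOW XOR LOW = LOW
u7 = NOT x3 = NOT HIGH = LOW
u10 = u6 XOR u4 = LOW XOR LOW = LOW
u14 = u3 AND u7 = LOW AND LOW = LOW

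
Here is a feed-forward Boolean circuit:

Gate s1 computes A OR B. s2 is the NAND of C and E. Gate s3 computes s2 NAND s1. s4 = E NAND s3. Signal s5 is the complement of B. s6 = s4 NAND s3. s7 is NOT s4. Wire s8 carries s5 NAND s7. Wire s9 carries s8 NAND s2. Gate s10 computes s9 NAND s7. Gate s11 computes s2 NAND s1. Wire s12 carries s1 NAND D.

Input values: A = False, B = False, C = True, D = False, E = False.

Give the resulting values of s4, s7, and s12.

s1 = A OR B = False OR False = False
s2 = C NAND E = True NAND False = True
s3 = s2 NAND s1 = True NAND False = True
s4 = E NAND s3 = False NAND True = True
s7 = NOT s4 = NOT True = False
s12 = s1 NAND D = False NAND False = True

s4 = True  s7 = False  s12 = True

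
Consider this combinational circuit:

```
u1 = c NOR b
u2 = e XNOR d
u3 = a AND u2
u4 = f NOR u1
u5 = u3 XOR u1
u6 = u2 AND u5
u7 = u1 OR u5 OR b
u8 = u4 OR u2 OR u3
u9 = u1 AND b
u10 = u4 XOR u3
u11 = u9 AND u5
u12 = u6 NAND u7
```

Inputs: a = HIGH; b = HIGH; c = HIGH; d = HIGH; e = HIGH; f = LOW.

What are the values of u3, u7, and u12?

u1 = c NOR b = HIGH NOR HIGH = LOW
u2 = e XNOR d = HIGH XNOR HIGH = HIGH
u3 = a AND u2 = HIGH AND HIGH = HIGH
u5 = u3 XOR u1 = HIGH XOR LOW = HIGH
u6 = u2 AND u5 = HIGH AND HIGH = HIGH
u7 = u1 OR u5 OR b = LOW OR HIGH OR HIGH = HIGH
u12 = u6 NAND u7 = HIGH NAND HIGH = LOW

u3 = HIGH  u7 = HIGH  u12 = LOW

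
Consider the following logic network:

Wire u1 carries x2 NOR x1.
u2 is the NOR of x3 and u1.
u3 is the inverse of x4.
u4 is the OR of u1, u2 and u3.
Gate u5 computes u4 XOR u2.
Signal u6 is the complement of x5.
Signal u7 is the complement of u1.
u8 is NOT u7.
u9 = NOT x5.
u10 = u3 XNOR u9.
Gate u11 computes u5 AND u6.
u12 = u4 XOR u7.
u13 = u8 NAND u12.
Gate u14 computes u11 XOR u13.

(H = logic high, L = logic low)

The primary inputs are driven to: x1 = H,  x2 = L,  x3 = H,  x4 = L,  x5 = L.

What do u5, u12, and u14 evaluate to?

u1 = x2 NOR x1 = L NOR H = L
u2 = x3 NOR u1 = H NOR L = L
u3 = NOT x4 = NOT L = H
u4 = u1 OR u2 OR u3 = L OR L OR H = H
u5 = u4 XOR u2 = H XOR L = H
u6 = NOT x5 = NOT L = H
u7 = NOT u1 = NOT L = H
u8 = NOT u7 = NOT H = L
u11 = u5 AND u6 = H AND H = H
u12 = u4 XOR u7 = H XOR H = L
u13 = u8 NAND u12 = L NAND L = H
u14 = u11 XOR u13 = H XOR H = L

u5 = H, u12 = L, u14 = L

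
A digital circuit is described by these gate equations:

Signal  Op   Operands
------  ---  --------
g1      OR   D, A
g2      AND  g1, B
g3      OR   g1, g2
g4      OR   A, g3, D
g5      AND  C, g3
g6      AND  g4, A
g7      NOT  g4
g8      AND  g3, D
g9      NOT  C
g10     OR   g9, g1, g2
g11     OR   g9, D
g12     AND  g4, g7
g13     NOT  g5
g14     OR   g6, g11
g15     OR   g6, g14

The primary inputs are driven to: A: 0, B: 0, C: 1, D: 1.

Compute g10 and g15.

g1 = D OR A = 1 OR 0 = 1
g2 = g1 AND B = 1 AND 0 = 0
g3 = g1 OR g2 = 1 OR 0 = 1
g4 = A OR g3 OR D = 0 OR 1 OR 1 = 1
g6 = g4 AND A = 1 AND 0 = 0
g9 = NOT C = NOT 1 = 0
g10 = g9 OR g1 OR g2 = 0 OR 1 OR 0 = 1
g11 = g9 OR D = 0 OR 1 = 1
g14 = g6 OR g11 = 0 OR 1 = 1
g15 = g6 OR g14 = 0 OR 1 = 1

g10 = 1; g15 = 1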